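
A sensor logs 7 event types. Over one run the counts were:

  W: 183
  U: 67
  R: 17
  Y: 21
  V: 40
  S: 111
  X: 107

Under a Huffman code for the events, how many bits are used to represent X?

2

Repeatedly merge the two smallest:
R(17) + Y(21) → 38
38 + V(40) → 78
U(67) + 78 → 145
X(107) + S(111) → 218
145 + W(183) → 328
218 + 328 → 546
X's leaf is at depth 2, giving a 2-bit codeword.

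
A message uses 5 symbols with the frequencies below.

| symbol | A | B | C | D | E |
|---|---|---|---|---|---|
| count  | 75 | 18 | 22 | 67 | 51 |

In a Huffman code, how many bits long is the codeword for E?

Repeatedly merge the two smallest:
merge B(18) and C(22): 40
merge 40 and E(51): 91
merge D(67) and A(75): 142
merge 91 and 142: 233
E sits 2 levels below the root, so its codeword is 2 bits.

2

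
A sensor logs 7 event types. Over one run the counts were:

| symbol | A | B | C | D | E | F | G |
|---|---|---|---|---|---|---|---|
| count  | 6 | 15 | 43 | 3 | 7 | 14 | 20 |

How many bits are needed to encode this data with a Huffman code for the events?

Build the Huffman tree bottom-up:
D(3) + A(6) → 9
E(7) + 9 → 16
F(14) + B(15) → 29
16 + G(20) → 36
29 + 36 → 65
C(43) + 65 → 108
The encoded length is the sum of every internal node's weight: 9 + 16 + 29 + 36 + 65 + 108 = 263 bits.

263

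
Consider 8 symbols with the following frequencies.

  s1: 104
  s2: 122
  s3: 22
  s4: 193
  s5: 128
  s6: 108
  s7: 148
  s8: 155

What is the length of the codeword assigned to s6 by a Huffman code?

Repeatedly merge the two smallest:
merge s3(22) and s1(104): 126
merge s6(108) and s2(122): 230
merge 126 and s5(128): 254
merge s7(148) and s8(155): 303
merge s4(193) and 230: 423
merge 254 and 303: 557
merge 423 and 557: 980
s6's leaf is at depth 3, giving a 3-bit codeword.

3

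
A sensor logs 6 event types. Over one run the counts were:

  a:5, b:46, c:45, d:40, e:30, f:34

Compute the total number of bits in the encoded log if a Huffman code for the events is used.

Build the Huffman tree bottom-up:
merge a(5) and e(30): 35
merge f(34) and 35: 69
merge d(40) and c(45): 85
merge b(46) and 69: 115
merge 85 and 115: 200
Total encoded bits = sum of merged weights = 35 + 69 + 85 + 115 + 200 = 504.

504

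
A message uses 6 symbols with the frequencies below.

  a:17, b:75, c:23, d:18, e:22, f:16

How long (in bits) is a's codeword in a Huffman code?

4

Repeatedly merge the two smallest:
merge f(16) and a(17): 33
merge d(18) and e(22): 40
merge c(23) and 33: 56
merge 40 and 56: 96
merge b(75) and 96: 171
The subtree containing a is merged 4 times, so code length = 4.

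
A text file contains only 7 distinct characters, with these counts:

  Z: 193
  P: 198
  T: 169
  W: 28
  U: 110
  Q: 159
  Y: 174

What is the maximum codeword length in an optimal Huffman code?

Merge the two lowest-weight nodes at each step:
combine W(28), U(110) → 138
combine 138, Q(159) → 297
combine T(169), Y(174) → 343
combine Z(193), P(198) → 391
combine 297, 343 → 640
combine 391, 640 → 1031
The rarest symbols sit at the bottom; the longest codeword is 4 bits.

4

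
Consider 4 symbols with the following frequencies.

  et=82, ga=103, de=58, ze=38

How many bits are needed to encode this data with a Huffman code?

Build the Huffman tree bottom-up:
merge ze(38) and de(58): 96
merge et(82) and 96: 178
merge ga(103) and 178: 281
Total encoded bits = sum of merged weights = 96 + 178 + 281 = 555.

555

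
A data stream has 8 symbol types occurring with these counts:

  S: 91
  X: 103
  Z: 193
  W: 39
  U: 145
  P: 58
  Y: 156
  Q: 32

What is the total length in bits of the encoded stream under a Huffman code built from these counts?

Build the Huffman tree bottom-up:
Q(32) + W(39) → 71
P(58) + 71 → 129
S(91) + X(103) → 194
129 + U(145) → 274
Y(156) + Z(193) → 349
194 + 274 → 468
349 + 468 → 817
Each symbol's bit-cost is frequency × depth; summing gives 2302 bits (equivalently 71 + 129 + 194 + 274 + 349 + 468 + 817).

2302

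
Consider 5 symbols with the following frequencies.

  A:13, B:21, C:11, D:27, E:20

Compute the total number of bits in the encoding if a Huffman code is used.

208

Build the Huffman tree bottom-up:
merge C(11) and A(13): 24
merge E(20) and B(21): 41
merge 24 and D(27): 51
merge 41 and 51: 92
The encoded length is the sum of every internal node's weight: 24 + 41 + 51 + 92 = 208 bits.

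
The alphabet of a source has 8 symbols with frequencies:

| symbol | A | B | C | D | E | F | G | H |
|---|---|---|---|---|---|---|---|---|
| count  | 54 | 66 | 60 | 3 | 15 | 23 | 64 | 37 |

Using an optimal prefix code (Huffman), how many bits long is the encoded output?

895

Build the Huffman tree bottom-up:
D(3) + E(15) → 18
18 + F(23) → 41
H(37) + 41 → 78
A(54) + C(60) → 114
G(64) + B(66) → 130
78 + 114 → 192
130 + 192 → 322
Each symbol's bit-cost is frequency × depth; summing gives 895 bits (equivalently 18 + 41 + 78 + 114 + 130 + 192 + 322).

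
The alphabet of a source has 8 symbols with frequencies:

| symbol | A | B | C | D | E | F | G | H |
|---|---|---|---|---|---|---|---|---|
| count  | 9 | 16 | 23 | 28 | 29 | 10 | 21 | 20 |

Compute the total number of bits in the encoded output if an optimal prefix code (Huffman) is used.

Greedily combine the two least-frequent nodes:
merge A(9) and F(10): 19
merge B(16) and 19: 35
merge H(20) and G(21): 41
merge C(23) and D(28): 51
merge E(29) and 35: 64
merge 41 and 51: 92
merge 64 and 92: 156
The encoded length is the sum of every internal node's weight: 19 + 35 + 41 + 51 + 64 + 92 + 156 = 458 bits.

458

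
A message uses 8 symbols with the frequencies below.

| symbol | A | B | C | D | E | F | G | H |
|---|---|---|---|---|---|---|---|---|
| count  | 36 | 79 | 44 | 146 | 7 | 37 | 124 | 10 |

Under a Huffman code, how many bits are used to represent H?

Huffman merges, smallest pair first:
combine E(7), H(10) → 17
combine 17, A(36) → 53
combine F(37), C(44) → 81
combine 53, B(79) → 132
combine 81, G(124) → 205
combine 132, D(146) → 278
combine 205, 278 → 483
H's leaf is at depth 5, giving a 5-bit codeword.

5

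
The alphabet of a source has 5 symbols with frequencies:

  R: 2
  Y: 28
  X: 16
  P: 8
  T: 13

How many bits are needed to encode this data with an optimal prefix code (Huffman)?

139

Greedily combine the two least-frequent nodes:
R(2) + P(8) → 10
10 + T(13) → 23
X(16) + 23 → 39
Y(28) + 39 → 67
Total encoded bits = sum of merged weights = 10 + 23 + 39 + 67 = 139.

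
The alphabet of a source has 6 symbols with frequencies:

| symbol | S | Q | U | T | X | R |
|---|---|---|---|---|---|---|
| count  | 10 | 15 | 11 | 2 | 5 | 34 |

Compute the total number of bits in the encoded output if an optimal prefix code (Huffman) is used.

170

Greedily combine the two least-frequent nodes:
T(2) + X(5) → 7
7 + S(10) → 17
U(11) + Q(15) → 26
17 + 26 → 43
R(34) + 43 → 77
The encoded length is the sum of every internal node's weight: 7 + 17 + 26 + 43 + 77 = 170 bits.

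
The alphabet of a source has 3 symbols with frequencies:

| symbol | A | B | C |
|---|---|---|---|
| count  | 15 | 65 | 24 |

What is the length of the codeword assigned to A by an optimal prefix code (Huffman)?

2

Build the tree from the bottom:
combine A(15), C(24) → 39
combine 39, B(65) → 104
The subtree containing A is merged 2 times, so code length = 2.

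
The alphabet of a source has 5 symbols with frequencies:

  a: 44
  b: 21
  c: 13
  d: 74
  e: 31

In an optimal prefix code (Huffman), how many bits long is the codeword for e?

3

Repeatedly merge the two smallest:
merge c(13) and b(21): 34
merge e(31) and 34: 65
merge a(44) and 65: 109
merge d(74) and 109: 183
e sits 3 levels below the root, so its codeword is 3 bits.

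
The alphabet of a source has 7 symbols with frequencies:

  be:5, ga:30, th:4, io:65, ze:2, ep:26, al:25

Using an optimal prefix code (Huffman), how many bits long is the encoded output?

Merge the two smallest weights repeatedly:
combine ze(2), th(4) → 6
combine be(5), 6 → 11
combine 11, al(25) → 36
combine ep(26), ga(30) → 56
combine 36, 56 → 92
combine io(65), 92 → 157
Total encoded bits = sum of merged weights = 6 + 11 + 36 + 56 + 92 + 157 = 358.

358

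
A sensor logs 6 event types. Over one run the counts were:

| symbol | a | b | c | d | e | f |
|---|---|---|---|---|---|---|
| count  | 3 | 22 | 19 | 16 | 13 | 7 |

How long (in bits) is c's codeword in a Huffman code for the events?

2

Huffman merges, smallest pair first:
merge a(3) and f(7): 10
merge 10 and e(13): 23
merge d(16) and c(19): 35
merge b(22) and 23: 45
merge 35 and 45: 80
c sits 2 levels below the root, so its codeword is 2 bits.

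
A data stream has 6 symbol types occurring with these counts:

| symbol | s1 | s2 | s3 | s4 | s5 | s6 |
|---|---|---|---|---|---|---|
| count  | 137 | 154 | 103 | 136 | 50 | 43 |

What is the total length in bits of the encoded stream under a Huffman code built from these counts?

Greedily combine the two least-frequent nodes:
combine s6(43), s5(50) → 93
combine 93, s3(103) → 196
combine s4(136), s1(137) → 273
combine s2(154), 196 → 350
combine 273, 350 → 623
Each symbol's bit-cost is frequency × depth; summing gives 1535 bits (equivalently 93 + 196 + 273 + 350 + 623).

1535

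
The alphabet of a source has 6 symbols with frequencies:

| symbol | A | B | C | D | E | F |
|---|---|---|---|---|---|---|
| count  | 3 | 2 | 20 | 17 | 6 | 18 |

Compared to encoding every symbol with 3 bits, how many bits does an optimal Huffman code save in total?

50

Fixed-length: 3 bits × 66 symbols = 198 bits.
Huffman merges:
combine B(2), A(3) → 5
combine 5, E(6) → 11
combine 11, D(17) → 28
combine F(18), C(20) → 38
combine 28, 38 → 66
Huffman total = 5 + 11 + 28 + 38 + 66 = 148 bits.
Saving = 198 − 148 = 50 bits.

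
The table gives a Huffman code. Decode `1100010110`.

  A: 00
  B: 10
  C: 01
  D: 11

DACCB

Read left to right; each codeword is recognised as soon as it completes (prefix code):
  11→D | 00→A | 01→C | 01→C | 10→B
Decoded message: DACCB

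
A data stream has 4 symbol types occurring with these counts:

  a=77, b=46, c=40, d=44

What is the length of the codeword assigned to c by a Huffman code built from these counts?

Repeatedly merge the two smallest:
combine c(40), d(44) → 84
combine b(46), a(77) → 123
combine 84, 123 → 207
c sits 2 levels below the root, so its codeword is 2 bits.

2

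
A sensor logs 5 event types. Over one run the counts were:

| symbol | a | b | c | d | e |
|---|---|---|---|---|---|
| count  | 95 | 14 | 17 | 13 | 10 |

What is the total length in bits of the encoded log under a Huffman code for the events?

Greedily combine the two least-frequent nodes:
combine e(10), d(13) → 23
combine b(14), c(17) → 31
combine 23, 31 → 54
combine 54, a(95) → 149
Total encoded bits = sum of merged weights = 23 + 31 + 54 + 149 = 257.

257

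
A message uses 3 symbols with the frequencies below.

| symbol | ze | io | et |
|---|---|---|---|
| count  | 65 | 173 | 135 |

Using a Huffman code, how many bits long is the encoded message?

573

Greedily combine the two least-frequent nodes:
combine ze(65), et(135) → 200
combine io(173), 200 → 373
Each symbol's bit-cost is frequency × depth; summing gives 573 bits (equivalently 200 + 373).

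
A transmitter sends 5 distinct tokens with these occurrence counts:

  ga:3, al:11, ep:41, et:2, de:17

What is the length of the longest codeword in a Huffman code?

Merge the two lowest-weight nodes at each step:
merge et(2) and ga(3): 5
merge 5 and al(11): 16
merge 16 and de(17): 33
merge 33 and ep(41): 74
The first pair merged (et, ga) ends up deepest, at depth 4.

4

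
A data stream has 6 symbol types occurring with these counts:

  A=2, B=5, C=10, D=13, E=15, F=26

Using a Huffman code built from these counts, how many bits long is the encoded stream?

Build the Huffman tree bottom-up:
combine A(2), B(5) → 7
combine 7, C(10) → 17
combine D(13), E(15) → 28
combine 17, F(26) → 43
combine 28, 43 → 71
Each symbol's bit-cost is frequency × depth; summing gives 166 bits (equivalently 7 + 17 + 28 + 43 + 71).

166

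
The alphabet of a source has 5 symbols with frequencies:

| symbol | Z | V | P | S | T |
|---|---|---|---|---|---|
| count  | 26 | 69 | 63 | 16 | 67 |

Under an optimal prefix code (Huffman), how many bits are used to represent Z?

Huffman merges, smallest pair first:
merge S(16) and Z(26): 42
merge 42 and P(63): 105
merge T(67) and V(69): 136
merge 105 and 136: 241
The subtree containing Z is merged 3 times, so code length = 3.

3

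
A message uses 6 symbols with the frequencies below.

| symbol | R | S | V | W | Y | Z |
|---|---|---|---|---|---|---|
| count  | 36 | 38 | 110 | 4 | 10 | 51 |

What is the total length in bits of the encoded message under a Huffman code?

Build the Huffman tree bottom-up:
merge W(4) and Y(10): 14
merge 14 and R(36): 50
merge S(38) and 50: 88
merge Z(51) and 88: 139
merge V(110) and 139: 249
Total encoded bits = sum of merged weights = 14 + 50 + 88 + 139 + 249 = 540.

540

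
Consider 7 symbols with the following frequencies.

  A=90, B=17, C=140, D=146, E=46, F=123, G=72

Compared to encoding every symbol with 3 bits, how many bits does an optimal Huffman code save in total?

Fixed-length: 3 bits × 634 symbols = 1902 bits.
Huffman merges:
combine B(17), E(46) → 63
combine 63, G(72) → 135
combine A(90), F(123) → 213
combine 135, C(140) → 275
combine D(146), 213 → 359
combine 275, 359 → 634
Huffman total = 63 + 135 + 213 + 275 + 359 + 634 = 1679 bits.
Saving = 1902 − 1679 = 223 bits.

223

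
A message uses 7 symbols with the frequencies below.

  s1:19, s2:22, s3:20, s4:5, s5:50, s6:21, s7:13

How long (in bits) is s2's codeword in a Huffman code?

Huffman merges, smallest pair first:
s4(5) + s7(13) → 18
18 + s1(19) → 37
s3(20) + s6(21) → 41
s2(22) + 37 → 59
41 + s5(50) → 91
59 + 91 → 150
s2 sits 2 levels below the root, so its codeword is 2 bits.

2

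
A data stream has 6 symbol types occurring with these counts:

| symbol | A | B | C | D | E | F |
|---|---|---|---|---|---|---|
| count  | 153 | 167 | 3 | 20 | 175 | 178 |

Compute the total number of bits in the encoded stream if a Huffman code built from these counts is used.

1591

Merge the two smallest weights repeatedly:
combine C(3), D(20) → 23
combine 23, A(153) → 176
combine B(167), E(175) → 342
combine 176, F(178) → 354
combine 342, 354 → 696
Total encoded bits = sum of merged weights = 23 + 176 + 342 + 354 + 696 = 1591.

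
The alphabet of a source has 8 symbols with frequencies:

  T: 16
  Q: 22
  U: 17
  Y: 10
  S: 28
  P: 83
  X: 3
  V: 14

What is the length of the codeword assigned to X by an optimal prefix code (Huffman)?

Huffman merges, smallest pair first:
combine X(3), Y(10) → 13
combine 13, V(14) → 27
combine T(16), U(17) → 33
combine Q(22), 27 → 49
combine S(28), 33 → 61
combine 49, 61 → 110
combine P(83), 110 → 193
X's leaf is at depth 5, giving a 5-bit codeword.

5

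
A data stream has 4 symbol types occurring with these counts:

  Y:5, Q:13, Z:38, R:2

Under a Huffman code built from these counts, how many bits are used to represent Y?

3

Build the tree from the bottom:
R(2) + Y(5) → 7
7 + Q(13) → 20
20 + Z(38) → 58
Y sits 3 levels below the root, so its codeword is 3 bits.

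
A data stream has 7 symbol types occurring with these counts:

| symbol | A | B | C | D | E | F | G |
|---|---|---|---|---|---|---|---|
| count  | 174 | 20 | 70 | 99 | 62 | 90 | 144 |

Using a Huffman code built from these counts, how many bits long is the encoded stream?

Greedily combine the two least-frequent nodes:
B(20) + E(62) → 82
C(70) + 82 → 152
F(90) + D(99) → 189
G(144) + 152 → 296
A(174) + 189 → 363
296 + 363 → 659
The encoded length is the sum of every internal node's weight: 82 + 152 + 189 + 296 + 363 + 659 = 1741 bits.

1741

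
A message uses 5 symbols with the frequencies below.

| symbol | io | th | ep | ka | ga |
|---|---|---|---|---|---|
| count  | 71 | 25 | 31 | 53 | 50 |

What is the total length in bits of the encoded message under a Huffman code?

516

Merge the two smallest weights repeatedly:
combine th(25), ep(31) → 56
combine ga(50), ka(53) → 103
combine 56, io(71) → 127
combine 103, 127 → 230
Each symbol's bit-cost is frequency × depth; summing gives 516 bits (equivalently 56 + 103 + 127 + 230).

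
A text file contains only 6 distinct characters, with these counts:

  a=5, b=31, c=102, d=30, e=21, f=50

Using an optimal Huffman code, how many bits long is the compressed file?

539

Build the Huffman tree bottom-up:
merge a(5) and e(21): 26
merge 26 and d(30): 56
merge b(31) and f(50): 81
merge 56 and 81: 137
merge c(102) and 137: 239
The encoded length is the sum of every internal node's weight: 26 + 56 + 81 + 137 + 239 = 539 bits.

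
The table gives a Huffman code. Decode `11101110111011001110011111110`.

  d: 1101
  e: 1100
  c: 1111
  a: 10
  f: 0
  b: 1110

bbbebfcb

Read left to right; each codeword is recognised as soon as it completes (prefix code):
  1110→b | 1110→b | 1110→b | 1100→e | 1110→b | 0→f | 1111→c | 1110→b
Decoded message: bbbebfcb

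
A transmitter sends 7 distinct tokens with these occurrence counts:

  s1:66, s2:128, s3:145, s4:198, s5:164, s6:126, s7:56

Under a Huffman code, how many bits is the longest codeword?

Merge the two lowest-weight nodes at each step:
combine s7(56), s1(66) → 122
combine 122, s6(126) → 248
combine s2(128), s3(145) → 273
combine s5(164), s4(198) → 362
combine 248, 273 → 521
combine 362, 521 → 883
The rarest symbols sit at the bottom; the longest codeword is 4 bits.

4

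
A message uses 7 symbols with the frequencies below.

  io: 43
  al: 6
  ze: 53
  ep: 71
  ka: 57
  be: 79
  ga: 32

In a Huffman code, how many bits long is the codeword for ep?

2

Build the tree from the bottom:
al(6) + ga(32) → 38
38 + io(43) → 81
ze(53) + ka(57) → 110
ep(71) + be(79) → 150
81 + 110 → 191
150 + 191 → 341
The subtree containing ep is merged 2 times, so code length = 2.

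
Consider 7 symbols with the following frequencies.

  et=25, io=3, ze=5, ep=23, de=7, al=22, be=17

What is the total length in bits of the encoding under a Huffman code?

Merge the two smallest weights repeatedly:
merge io(3) and ze(5): 8
merge de(7) and 8: 15
merge 15 and be(17): 32
merge al(22) and ep(23): 45
merge et(25) and 32: 57
merge 45 and 57: 102
Total encoded bits = sum of merged weights = 8 + 15 + 32 + 45 + 57 + 102 = 259.

259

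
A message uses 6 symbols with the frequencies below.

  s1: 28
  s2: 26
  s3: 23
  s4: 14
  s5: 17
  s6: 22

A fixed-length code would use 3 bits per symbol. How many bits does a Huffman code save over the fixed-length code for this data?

54

Fixed-length: 3 bits × 130 symbols = 390 bits.
Huffman merges:
s4(14) + s5(17) → 31
s6(22) + s3(23) → 45
s2(26) + s1(28) → 54
31 + 45 → 76
54 + 76 → 130
Huffman total = 31 + 45 + 54 + 76 + 130 = 336 bits.
Saving = 390 − 336 = 54 bits.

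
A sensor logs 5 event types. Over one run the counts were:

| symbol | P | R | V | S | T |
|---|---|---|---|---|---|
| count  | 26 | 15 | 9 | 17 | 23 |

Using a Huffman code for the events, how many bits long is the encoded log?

204

Greedily combine the two least-frequent nodes:
merge V(9) and R(15): 24
merge S(17) and T(23): 40
merge 24 and P(26): 50
merge 40 and 50: 90
Each symbol's bit-cost is frequency × depth; summing gives 204 bits (equivalently 24 + 40 + 50 + 90).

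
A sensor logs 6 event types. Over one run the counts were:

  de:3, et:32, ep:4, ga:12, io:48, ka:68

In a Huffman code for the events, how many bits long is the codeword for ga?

4

Build the tree from the bottom:
de(3) + ep(4) → 7
7 + ga(12) → 19
19 + et(32) → 51
io(48) + 51 → 99
ka(68) + 99 → 167
ga sits 4 levels below the root, so its codeword is 4 bits.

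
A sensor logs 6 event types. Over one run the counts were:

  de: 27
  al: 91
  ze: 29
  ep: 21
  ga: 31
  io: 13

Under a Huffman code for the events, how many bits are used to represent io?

Huffman merges, smallest pair first:
merge io(13) and ep(21): 34
merge de(27) and ze(29): 56
merge ga(31) and 34: 65
merge 56 and 65: 121
merge al(91) and 121: 212
The subtree containing io is merged 4 times, so code length = 4.

4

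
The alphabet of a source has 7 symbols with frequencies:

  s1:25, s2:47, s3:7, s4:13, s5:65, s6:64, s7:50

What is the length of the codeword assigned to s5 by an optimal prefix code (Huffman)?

Build the tree from the bottom:
merge s3(7) and s4(13): 20
merge 20 and s1(25): 45
merge 45 and s2(47): 92
merge s7(50) and s6(64): 114
merge s5(65) and 92: 157
merge 114 and 157: 271
s5's leaf is at depth 2, giving a 2-bit codeword.

2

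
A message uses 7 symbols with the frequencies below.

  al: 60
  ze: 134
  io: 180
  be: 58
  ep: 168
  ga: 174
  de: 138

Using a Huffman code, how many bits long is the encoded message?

Greedily combine the two least-frequent nodes:
be(58) + al(60) → 118
118 + ze(134) → 252
de(138) + ep(168) → 306
ga(174) + io(180) → 354
252 + 306 → 558
354 + 558 → 912
Each symbol's bit-cost is frequency × depth; summing gives 2500 bits (equivalently 118 + 252 + 306 + 354 + 558 + 912).

2500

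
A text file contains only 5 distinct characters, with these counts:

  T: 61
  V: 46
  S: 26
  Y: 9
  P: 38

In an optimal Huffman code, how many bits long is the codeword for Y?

Build the tree from the bottom:
combine Y(9), S(26) → 35
combine 35, P(38) → 73
combine V(46), T(61) → 107
combine 73, 107 → 180
Y sits 3 levels below the root, so its codeword is 3 bits.

3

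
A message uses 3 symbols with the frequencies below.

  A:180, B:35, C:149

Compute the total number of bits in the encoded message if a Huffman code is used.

548

Greedily combine the two least-frequent nodes:
combine B(35), C(149) → 184
combine A(180), 184 → 364
The encoded length is the sum of every internal node's weight: 184 + 364 = 548 bits.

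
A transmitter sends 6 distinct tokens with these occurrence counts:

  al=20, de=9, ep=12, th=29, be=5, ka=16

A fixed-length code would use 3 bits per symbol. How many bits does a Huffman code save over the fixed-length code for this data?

Fixed-length: 3 bits × 91 symbols = 273 bits.
Huffman merges:
be(5) + de(9) → 14
ep(12) + 14 → 26
ka(16) + al(20) → 36
26 + th(29) → 55
36 + 55 → 91
Huffman total = 14 + 26 + 36 + 55 + 91 = 222 bits.
Saving = 273 − 222 = 51 bits.

51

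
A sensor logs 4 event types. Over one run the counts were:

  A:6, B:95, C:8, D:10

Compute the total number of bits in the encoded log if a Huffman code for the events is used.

157

Merge the two smallest weights repeatedly:
merge A(6) and C(8): 14
merge D(10) and 14: 24
merge 24 and B(95): 119
The encoded length is the sum of every internal node's weight: 14 + 24 + 119 = 157 bits.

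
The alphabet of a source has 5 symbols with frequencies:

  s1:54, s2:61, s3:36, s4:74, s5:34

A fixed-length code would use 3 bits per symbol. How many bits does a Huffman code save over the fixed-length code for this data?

Fixed-length: 3 bits × 259 symbols = 777 bits.
Huffman merges:
combine s5(34), s3(36) → 70
combine s1(54), s2(61) → 115
combine 70, s4(74) → 144
combine 115, 144 → 259
Huffman total = 70 + 115 + 144 + 259 = 588 bits.
Saving = 777 − 588 = 189 bits.

189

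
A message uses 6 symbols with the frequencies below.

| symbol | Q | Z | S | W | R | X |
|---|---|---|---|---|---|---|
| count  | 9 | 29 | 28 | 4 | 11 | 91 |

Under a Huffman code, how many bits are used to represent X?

Repeatedly merge the two smallest:
merge W(4) and Q(9): 13
merge R(11) and 13: 24
merge 24 and S(28): 52
merge Z(29) and 52: 81
merge 81 and X(91): 172
X sits one level below the root: a 1-bit codeword.

1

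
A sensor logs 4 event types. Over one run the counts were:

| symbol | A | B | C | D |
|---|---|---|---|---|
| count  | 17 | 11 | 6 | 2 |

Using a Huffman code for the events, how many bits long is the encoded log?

Build the Huffman tree bottom-up:
combine D(2), C(6) → 8
combine 8, B(11) → 19
combine A(17), 19 → 36
The encoded length is the sum of every internal node's weight: 8 + 19 + 36 = 63 bits.

63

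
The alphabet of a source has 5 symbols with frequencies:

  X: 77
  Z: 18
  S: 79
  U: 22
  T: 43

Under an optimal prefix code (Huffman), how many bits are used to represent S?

Repeatedly merge the two smallest:
Z(18) + U(22) → 40
40 + T(43) → 83
X(77) + S(79) → 156
83 + 156 → 239
The subtree containing S is merged 2 times, so code length = 2.

2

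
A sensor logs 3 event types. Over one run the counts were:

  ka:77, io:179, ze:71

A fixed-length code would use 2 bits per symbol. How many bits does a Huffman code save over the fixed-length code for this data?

179

Fixed-length: 2 bits × 327 symbols = 654 bits.
Huffman merges:
combine ze(71), ka(77) → 148
combine 148, io(179) → 327
Huffman total = 148 + 327 = 475 bits.
Saving = 654 − 475 = 179 bits.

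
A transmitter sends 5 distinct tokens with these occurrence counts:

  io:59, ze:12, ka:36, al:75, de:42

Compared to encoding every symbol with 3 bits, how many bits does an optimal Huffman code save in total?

Fixed-length: 3 bits × 224 symbols = 672 bits.
Huffman merges:
ze(12) + ka(36) → 48
de(42) + 48 → 90
io(59) + al(75) → 134
90 + 134 → 224
Huffman total = 48 + 90 + 134 + 224 = 496 bits.
Saving = 672 − 496 = 176 bits.

176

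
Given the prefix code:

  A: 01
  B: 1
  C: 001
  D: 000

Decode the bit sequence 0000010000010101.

DCDCAA

Read left to right; each codeword is recognised as soon as it completes (prefix code):
  000→D | 001→C | 000→D | 001→C | 01→A | 01→A
Decoded message: DCDCAA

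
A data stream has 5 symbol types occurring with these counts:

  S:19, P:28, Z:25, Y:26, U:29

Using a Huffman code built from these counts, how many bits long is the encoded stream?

298

Merge the two smallest weights repeatedly:
combine S(19), Z(25) → 44
combine Y(26), P(28) → 54
combine U(29), 44 → 73
combine 54, 73 → 127
The encoded length is the sum of every internal node's weight: 44 + 54 + 73 + 127 = 298 bits.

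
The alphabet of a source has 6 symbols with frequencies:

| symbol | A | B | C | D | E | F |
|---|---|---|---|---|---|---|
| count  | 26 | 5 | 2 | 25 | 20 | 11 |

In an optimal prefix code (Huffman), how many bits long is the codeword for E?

2

Huffman merges, smallest pair first:
merge C(2) and B(5): 7
merge 7 and F(11): 18
merge 18 and E(20): 38
merge D(25) and A(26): 51
merge 38 and 51: 89
E's leaf is at depth 2, giving a 2-bit codeword.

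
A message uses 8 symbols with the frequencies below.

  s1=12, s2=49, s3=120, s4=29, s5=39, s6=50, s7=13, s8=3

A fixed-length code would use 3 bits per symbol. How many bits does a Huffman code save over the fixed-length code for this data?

140

Fixed-length: 3 bits × 315 symbols = 945 bits.
Huffman merges:
s8(3) + s1(12) → 15
s7(13) + 15 → 28
28 + s4(29) → 57
s5(39) + s2(49) → 88
s6(50) + 57 → 107
88 + 107 → 195
s3(120) + 195 → 315
Huffman total = 15 + 28 + 57 + 88 + 107 + 195 + 315 = 805 bits.
Saving = 945 − 805 = 140 bits.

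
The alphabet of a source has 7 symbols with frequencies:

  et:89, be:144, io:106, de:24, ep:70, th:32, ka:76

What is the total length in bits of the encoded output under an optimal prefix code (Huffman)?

Greedily combine the two least-frequent nodes:
merge de(24) and th(32): 56
merge 56 and ep(70): 126
merge ka(76) and et(89): 165
merge io(106) and 126: 232
merge be(144) and 165: 309
merge 232 and 309: 541
Total encoded bits = sum of merged weights = 56 + 126 + 165 + 232 + 309 + 541 = 1429.

1429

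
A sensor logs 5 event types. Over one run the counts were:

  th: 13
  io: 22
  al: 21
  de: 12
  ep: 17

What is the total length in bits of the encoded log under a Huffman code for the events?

Build the Huffman tree bottom-up:
de(12) + th(13) → 25
ep(17) + al(21) → 38
io(22) + 25 → 47
38 + 47 → 85
Each symbol's bit-cost is frequency × depth; summing gives 195 bits (equivalently 25 + 38 + 47 + 85).

195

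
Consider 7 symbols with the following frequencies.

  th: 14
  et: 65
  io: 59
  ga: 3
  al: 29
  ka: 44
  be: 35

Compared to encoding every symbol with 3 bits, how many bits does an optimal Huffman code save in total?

107

Fixed-length: 3 bits × 249 symbols = 747 bits.
Huffman merges:
merge ga(3) and th(14): 17
merge 17 and al(29): 46
merge be(35) and ka(44): 79
merge 46 and io(59): 105
merge et(65) and 79: 144
merge 105 and 144: 249
Huffman total = 17 + 46 + 79 + 105 + 144 + 249 = 640 bits.
Saving = 747 − 640 = 107 bits.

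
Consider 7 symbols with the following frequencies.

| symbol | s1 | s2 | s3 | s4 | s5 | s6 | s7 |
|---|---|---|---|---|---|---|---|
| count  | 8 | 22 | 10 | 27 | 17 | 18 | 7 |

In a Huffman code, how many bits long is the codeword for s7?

Huffman merges, smallest pair first:
s7(7) + s1(8) → 15
s3(10) + 15 → 25
s5(17) + s6(18) → 35
s2(22) + 25 → 47
s4(27) + 35 → 62
47 + 62 → 109
The subtree containing s7 is merged 4 times, so code length = 4.

4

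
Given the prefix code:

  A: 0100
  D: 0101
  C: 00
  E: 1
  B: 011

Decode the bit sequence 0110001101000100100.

BCBAAEC

Read left to right; each codeword is recognised as soon as it completes (prefix code):
  011→B | 00→C | 011→B | 0100→A | 0100→A | 1→E | 00→C
Decoded message: BCBAAEC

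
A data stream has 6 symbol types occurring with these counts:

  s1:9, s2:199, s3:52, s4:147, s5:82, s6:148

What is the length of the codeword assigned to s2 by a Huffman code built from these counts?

2

Repeatedly merge the two smallest:
s1(9) + s3(52) → 61
61 + s5(82) → 143
143 + s4(147) → 290
s6(148) + s2(199) → 347
290 + 347 → 637
The subtree containing s2 is merged 2 times, so code length = 2.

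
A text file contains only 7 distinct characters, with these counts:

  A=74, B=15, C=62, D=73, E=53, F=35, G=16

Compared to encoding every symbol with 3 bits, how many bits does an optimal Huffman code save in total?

Fixed-length: 3 bits × 328 symbols = 984 bits.
Huffman merges:
B(15) + G(16) → 31
31 + F(35) → 66
E(53) + C(62) → 115
66 + D(73) → 139
A(74) + 115 → 189
139 + 189 → 328
Huffman total = 31 + 66 + 115 + 139 + 189 + 328 = 868 bits.
Saving = 984 − 868 = 116 bits.

116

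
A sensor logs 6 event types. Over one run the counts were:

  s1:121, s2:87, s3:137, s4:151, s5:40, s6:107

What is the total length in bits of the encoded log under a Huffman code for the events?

Merge the two smallest weights repeatedly:
merge s5(40) and s2(87): 127
merge s6(107) and s1(121): 228
merge 127 and s3(137): 264
merge s4(151) and 228: 379
merge 264 and 379: 643
The encoded length is the sum of every internal node's weight: 127 + 228 + 264 + 379 + 643 = 1641 bits.

1641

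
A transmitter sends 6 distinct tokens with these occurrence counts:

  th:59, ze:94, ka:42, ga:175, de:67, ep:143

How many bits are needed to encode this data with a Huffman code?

1422

Greedily combine the two least-frequent nodes:
combine ka(42), th(59) → 101
combine de(67), ze(94) → 161
combine 101, ep(143) → 244
combine 161, ga(175) → 336
combine 244, 336 → 580
Each symbol's bit-cost is frequency × depth; summing gives 1422 bits (equivalently 101 + 161 + 244 + 336 + 580).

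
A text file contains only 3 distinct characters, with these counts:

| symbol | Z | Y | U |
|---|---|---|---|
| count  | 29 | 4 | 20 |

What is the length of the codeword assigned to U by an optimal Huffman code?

2

Build the tree from the bottom:
Y(4) + U(20) → 24
24 + Z(29) → 53
The subtree containing U is merged 2 times, so code length = 2.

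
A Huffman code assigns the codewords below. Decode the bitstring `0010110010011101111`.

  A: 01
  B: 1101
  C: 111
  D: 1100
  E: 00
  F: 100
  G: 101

EGFFCAC

Read left to right; each codeword is recognised as soon as it completes (prefix code):
  00→E | 101→G | 100→F | 100→F | 111→C | 01→A | 111→C
Decoded message: EGFFCAC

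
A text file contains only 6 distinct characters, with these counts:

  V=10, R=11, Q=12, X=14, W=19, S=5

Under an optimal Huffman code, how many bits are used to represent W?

Build the tree from the bottom:
merge S(5) and V(10): 15
merge R(11) and Q(12): 23
merge X(14) and 15: 29
merge W(19) and 23: 42
merge 29 and 42: 71
The subtree containing W is merged 2 times, so code length = 2.

2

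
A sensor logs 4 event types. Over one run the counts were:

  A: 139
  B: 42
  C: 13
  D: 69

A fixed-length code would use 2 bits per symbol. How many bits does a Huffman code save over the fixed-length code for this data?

Fixed-length: 2 bits × 263 symbols = 526 bits.
Huffman merges:
C(13) + B(42) → 55
55 + D(69) → 124
124 + A(139) → 263
Huffman total = 55 + 124 + 263 = 442 bits.
Saving = 526 − 442 = 84 bits.

84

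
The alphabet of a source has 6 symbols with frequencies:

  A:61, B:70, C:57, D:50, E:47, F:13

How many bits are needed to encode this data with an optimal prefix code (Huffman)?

Merge the two smallest weights repeatedly:
F(13) + E(47) → 60
D(50) + C(57) → 107
60 + A(61) → 121
B(70) + 107 → 177
121 + 177 → 298
Total encoded bits = sum of merged weights = 60 + 107 + 121 + 177 + 298 = 763.

763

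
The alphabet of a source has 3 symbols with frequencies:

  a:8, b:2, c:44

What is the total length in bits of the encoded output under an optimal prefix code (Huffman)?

64

Greedily combine the two least-frequent nodes:
merge b(2) and a(8): 10
merge 10 and c(44): 54
Each symbol's bit-cost is frequency × depth; summing gives 64 bits (equivalently 10 + 54).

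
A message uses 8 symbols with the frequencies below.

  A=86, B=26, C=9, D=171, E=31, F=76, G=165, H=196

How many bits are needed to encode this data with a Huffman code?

Greedily combine the two least-frequent nodes:
combine C(9), B(26) → 35
combine E(31), 35 → 66
combine 66, F(76) → 142
combine A(86), 142 → 228
combine G(165), D(171) → 336
combine H(196), 228 → 424
combine 336, 424 → 760
The encoded length is the sum of every internal node's weight: 35 + 66 + 142 + 228 + 336 + 424 + 760 = 1991 bits.

1991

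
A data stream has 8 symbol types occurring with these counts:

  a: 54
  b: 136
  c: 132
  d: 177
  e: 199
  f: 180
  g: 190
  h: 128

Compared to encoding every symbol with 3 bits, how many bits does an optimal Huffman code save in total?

Fixed-length: 3 bits × 1196 symbols = 3588 bits.
Huffman merges:
merge a(54) and h(128): 182
merge c(132) and b(136): 268
merge d(177) and f(180): 357
merge 182 and g(190): 372
merge e(199) and 268: 467
merge 357 and 372: 729
merge 467 and 729: 1196
Huffman total = 182 + 268 + 357 + 372 + 467 + 729 + 1196 = 3571 bits.
Saving = 3588 − 3571 = 17 bits.

17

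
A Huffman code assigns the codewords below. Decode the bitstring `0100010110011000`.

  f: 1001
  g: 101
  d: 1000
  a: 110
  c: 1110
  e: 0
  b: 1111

edgfd

Read left to right; each codeword is recognised as soon as it completes (prefix code):
  0→e | 1000→d | 101→g | 1001→f | 1000→d
Decoded message: edgfd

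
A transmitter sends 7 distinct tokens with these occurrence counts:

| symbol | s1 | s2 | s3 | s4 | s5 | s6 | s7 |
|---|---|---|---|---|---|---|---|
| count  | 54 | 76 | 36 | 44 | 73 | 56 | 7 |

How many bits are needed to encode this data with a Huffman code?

932

Build the Huffman tree bottom-up:
combine s7(7), s3(36) → 43
combine 43, s4(44) → 87
combine s1(54), s6(56) → 110
combine s5(73), s2(76) → 149
combine 87, 110 → 197
combine 149, 197 → 346
The encoded length is the sum of every internal node's weight: 43 + 87 + 110 + 149 + 197 + 346 = 932 bits.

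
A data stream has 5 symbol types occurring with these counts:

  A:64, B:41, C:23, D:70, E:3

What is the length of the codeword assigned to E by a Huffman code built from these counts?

4

Build the tree from the bottom:
E(3) + C(23) → 26
26 + B(41) → 67
A(64) + 67 → 131
D(70) + 131 → 201
E sits 4 levels below the root, so its codeword is 4 bits.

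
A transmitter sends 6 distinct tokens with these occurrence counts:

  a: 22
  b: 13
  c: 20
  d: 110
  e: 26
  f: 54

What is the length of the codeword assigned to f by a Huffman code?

2

Huffman merges, smallest pair first:
b(13) + c(20) → 33
a(22) + e(26) → 48
33 + 48 → 81
f(54) + 81 → 135
d(110) + 135 → 245
The subtree containing f is merged 2 times, so code length = 2.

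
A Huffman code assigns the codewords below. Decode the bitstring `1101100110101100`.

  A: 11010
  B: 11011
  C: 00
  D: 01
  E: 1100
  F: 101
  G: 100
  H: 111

BCAE

Read left to right; each codeword is recognised as soon as it completes (prefix code):
  11011→B | 00→C | 11010→A | 1100→E
Decoded message: BCAE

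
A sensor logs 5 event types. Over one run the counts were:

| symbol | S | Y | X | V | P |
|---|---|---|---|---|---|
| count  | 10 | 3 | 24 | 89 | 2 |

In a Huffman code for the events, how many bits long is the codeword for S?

Repeatedly merge the two smallest:
P(2) + Y(3) → 5
5 + S(10) → 15
15 + X(24) → 39
39 + V(89) → 128
S sits 3 levels below the root, so its codeword is 3 bits.

3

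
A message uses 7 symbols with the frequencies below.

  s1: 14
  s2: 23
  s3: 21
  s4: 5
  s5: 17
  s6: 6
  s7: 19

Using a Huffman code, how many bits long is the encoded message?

282

Build the Huffman tree bottom-up:
merge s4(5) and s6(6): 11
merge 11 and s1(14): 25
merge s5(17) and s7(19): 36
merge s3(21) and s2(23): 44
merge 25 and 36: 61
merge 44 and 61: 105
Each symbol's bit-cost is frequency × depth; summing gives 282 bits (equivalently 11 + 25 + 36 + 44 + 61 + 105).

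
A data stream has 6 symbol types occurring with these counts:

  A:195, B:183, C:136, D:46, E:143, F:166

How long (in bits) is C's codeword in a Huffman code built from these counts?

3

Build the tree from the bottom:
combine D(46), C(136) → 182
combine E(143), F(166) → 309
combine 182, B(183) → 365
combine A(195), 309 → 504
combine 365, 504 → 869
The subtree containing C is merged 3 times, so code length = 3.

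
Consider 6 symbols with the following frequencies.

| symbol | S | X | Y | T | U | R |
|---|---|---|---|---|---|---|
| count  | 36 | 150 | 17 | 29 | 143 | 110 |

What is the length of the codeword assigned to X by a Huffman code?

2

Build the tree from the bottom:
Y(17) + T(29) → 46
S(36) + 46 → 82
82 + R(110) → 192
U(143) + X(150) → 293
192 + 293 → 485
The subtree containing X is merged 2 times, so code length = 2.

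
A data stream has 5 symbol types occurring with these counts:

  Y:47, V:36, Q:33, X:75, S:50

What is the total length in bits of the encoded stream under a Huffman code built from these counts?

551

Greedily combine the two least-frequent nodes:
Q(33) + V(36) → 69
Y(47) + S(50) → 97
69 + X(75) → 144
97 + 144 → 241
The encoded length is the sum of every internal node's weight: 69 + 97 + 144 + 241 = 551 bits.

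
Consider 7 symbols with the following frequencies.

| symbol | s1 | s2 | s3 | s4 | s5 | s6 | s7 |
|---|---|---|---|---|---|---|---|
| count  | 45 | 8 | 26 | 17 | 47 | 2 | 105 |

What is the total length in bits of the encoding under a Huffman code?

577

Build the Huffman tree bottom-up:
merge s6(2) and s2(8): 10
merge 10 and s4(17): 27
merge s3(26) and 27: 53
merge s1(45) and s5(47): 92
merge 53 and 92: 145
merge s7(105) and 145: 250
Total encoded bits = sum of merged weights = 10 + 27 + 53 + 92 + 145 + 250 = 577.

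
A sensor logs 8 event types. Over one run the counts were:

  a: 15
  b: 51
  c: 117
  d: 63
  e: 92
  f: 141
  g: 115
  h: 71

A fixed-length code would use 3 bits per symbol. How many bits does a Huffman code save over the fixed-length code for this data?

75

Fixed-length: 3 bits × 665 symbols = 1995 bits.
Huffman merges:
a(15) + b(51) → 66
d(63) + 66 → 129
h(71) + e(92) → 163
g(115) + c(117) → 232
129 + f(141) → 270
163 + 232 → 395
270 + 395 → 665
Huffman total = 66 + 129 + 163 + 232 + 270 + 395 + 665 = 1920 bits.
Saving = 1995 − 1920 = 75 bits.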